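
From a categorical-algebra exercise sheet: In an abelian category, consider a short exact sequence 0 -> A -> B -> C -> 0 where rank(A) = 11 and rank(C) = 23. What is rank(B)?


For a short exact sequence 0 -> A -> B -> C -> 0,
rank is additive: rank(B) = rank(A) + rank(C).
rank(B) = 11 + 23 = 34

34


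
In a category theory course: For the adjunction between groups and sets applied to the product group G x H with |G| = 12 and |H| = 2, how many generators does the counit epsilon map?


The counit epsilon_K: F(U(K)) -> K of the Free-Forgetful adjunction
maps |K| generators of F(U(K)) into K. For K = G x H (the product group),
|G x H| = |G| * |H|.
Total generators mapped = 12 * 2 = 24.

24


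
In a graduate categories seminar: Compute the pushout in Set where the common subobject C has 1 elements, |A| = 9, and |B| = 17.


The pushout A +_C B identifies the images of C in A and B.
|A +_C B| = |A| + |B| - |C| (for injections).
= 9 + 17 - 1 = 25

25


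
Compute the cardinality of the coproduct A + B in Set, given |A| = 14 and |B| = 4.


In Set, the coproduct A + B is the disjoint union.
|A + B| = |A| + |B| = 14 + 4 = 18

18


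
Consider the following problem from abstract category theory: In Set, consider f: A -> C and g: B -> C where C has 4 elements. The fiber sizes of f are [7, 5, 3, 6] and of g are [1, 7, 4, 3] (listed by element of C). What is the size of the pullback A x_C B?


The pullback A x_C B consists of pairs (a, b) with f(a) = g(b).
For each element c in C, the fiber product has |f^-1(c)| * |g^-1(c)| elements.
Summing over C: 7 * 1 + 5 * 7 + 3 * 4 + 6 * 3
= 7 + 35 + 12 + 18 = 72

72


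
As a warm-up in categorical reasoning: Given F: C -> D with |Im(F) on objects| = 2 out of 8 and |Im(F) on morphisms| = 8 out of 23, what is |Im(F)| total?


The image of F consists of distinct objects and distinct morphisms.
|Im(F)| on objects = 2
|Im(F)| on morphisms = 8
Total image cardinality = 2 + 8 = 10

10


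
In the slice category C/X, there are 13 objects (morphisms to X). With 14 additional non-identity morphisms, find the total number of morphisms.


In the slice category C/X, objects are morphisms to X.
Identity morphisms: 13 (one per object of C/X).
Non-identity morphisms: 14.
Total = 13 + 14 = 27

27


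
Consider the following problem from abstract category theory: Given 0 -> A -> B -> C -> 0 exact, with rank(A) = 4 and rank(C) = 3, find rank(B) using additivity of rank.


For a short exact sequence 0 -> A -> B -> C -> 0,
rank is additive: rank(B) = rank(A) + rank(C).
rank(B) = 4 + 3 = 7

7


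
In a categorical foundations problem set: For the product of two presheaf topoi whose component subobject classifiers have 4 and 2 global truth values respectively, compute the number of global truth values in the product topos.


In a product of presheaf topoi E_1 x E_2, the subobject classifier
is Omega = Omega_1 x Omega_2 (componentwise), so
|Omega(top)| = |Omega_1(top_1)| * |Omega_2(top_2)|.
= 4 * 2 = 8.

8


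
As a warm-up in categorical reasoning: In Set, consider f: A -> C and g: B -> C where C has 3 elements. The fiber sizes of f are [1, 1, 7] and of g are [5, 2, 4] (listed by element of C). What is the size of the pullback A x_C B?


The pullback A x_C B consists of pairs (a, b) with f(a) = g(b).
For each element c in C, the fiber product has |f^-1(c)| * |g^-1(c)| elements.
Summing over C: 1 * 5 + 1 * 2 + 7 * 4
= 5 + 2 + 28 = 35

35


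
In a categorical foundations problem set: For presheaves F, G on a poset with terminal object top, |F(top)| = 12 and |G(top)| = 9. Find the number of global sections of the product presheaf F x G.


Global sections of a presheaf on a poset with terminal top satisfy
Gamma(H) ~ H(top). Presheaves admit pointwise products, so
(F x G)(top) = F(top) x G(top) (Cartesian product).
|Gamma(F x G)| = |F(top)| * |G(top)| = 12 * 9 = 108.

108


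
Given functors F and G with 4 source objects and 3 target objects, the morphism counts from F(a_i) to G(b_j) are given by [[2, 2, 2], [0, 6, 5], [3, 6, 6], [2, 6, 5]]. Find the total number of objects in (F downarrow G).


Objects of (F downarrow G) are triples (a, b, h: F(a)->G(b)).
The count equals the sum of all entries in the hom-matrix.
sum(row 0) = 6
sum(row 1) = 11
sum(row 2) = 15
sum(row 3) = 13
Grand total = 45

45


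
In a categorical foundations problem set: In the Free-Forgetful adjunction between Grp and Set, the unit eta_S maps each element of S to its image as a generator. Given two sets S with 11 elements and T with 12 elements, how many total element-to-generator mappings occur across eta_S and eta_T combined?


The unit eta_X: X -> U(F(X)) of the Free-Forgetful adjunction
maps each element of X to a generator of F(X). For X = S + T (disjoint
union in Set), |S + T| = |S| + |T|.
Total mappings = 11 + 12 = 23.

23


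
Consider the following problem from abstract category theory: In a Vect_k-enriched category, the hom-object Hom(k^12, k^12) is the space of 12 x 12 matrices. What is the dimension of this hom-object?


In Vect-enriched categories, Hom(k^n, k^m) is the space of m x n matrices.
dim(Hom(k^12, k^12)) = 12 * 12 = 144

144


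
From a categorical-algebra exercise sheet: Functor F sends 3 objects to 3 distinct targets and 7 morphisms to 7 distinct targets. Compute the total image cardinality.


The image of F consists of distinct objects and distinct morphisms.
|Im(F)| on objects = 3
|Im(F)| on morphisms = 7
Total image cardinality = 3 + 7 = 10

10


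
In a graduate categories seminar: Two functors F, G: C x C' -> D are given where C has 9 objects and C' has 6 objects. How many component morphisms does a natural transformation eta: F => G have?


A natural transformation eta: F => G assigns one component morphism per
object of the domain category.
The domain is the product category C x C', so
|Ob(C x C')| = |Ob(C)| * |Ob(C')| = 9 * 6 = 54.
Therefore eta has 54 component morphisms.

54


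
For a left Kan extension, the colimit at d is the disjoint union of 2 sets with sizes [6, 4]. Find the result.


Pointwise, the left Kan extension (Lan_F H)(d) is the colimit, indexed
by the comma category (F downarrow d), of H composed with the
projection (F downarrow d) -> C. Here that colimit is given
as a coproduct (disjoint union) of sets, so its cardinality is the
sum of the sizes of the summands.
Coproduct of sets with sizes: 6 + 4
= 10

10


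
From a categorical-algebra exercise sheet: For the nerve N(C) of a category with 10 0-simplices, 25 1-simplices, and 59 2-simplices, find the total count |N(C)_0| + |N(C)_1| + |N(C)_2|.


The 2-skeleton of the nerve N(C) consists of simplices in dimensions 0, 1, 2:
  |N(C)_0| = 10 (objects)
  |N(C)_1| = 25 (morphisms)
  |N(C)_2| = 59 (composable pairs)
Total = 10 + 25 + 59 = 94

94


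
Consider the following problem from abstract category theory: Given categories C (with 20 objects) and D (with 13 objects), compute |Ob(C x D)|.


The product category C x D has objects that are pairs (c, d).
Number of pairs = |Ob(C)| * |Ob(D)| = 20 * 13 = 260

260


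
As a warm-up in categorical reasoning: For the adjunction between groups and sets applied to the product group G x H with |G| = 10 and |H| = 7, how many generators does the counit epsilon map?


The counit epsilon_K: F(U(K)) -> K of the Free-Forgetful adjunction
maps |K| generators of F(U(K)) into K. For K = G x H (the product group),
|G x H| = |G| * |H|.
Total generators mapped = 10 * 7 = 70.

70


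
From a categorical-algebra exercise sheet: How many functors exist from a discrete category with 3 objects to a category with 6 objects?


A functor from a discrete category C to D is determined by
where each object maps. Each of the 3 objects of C can map
to any of the 6 objects of D independently.
Number of functors = 6^3 = 216

216


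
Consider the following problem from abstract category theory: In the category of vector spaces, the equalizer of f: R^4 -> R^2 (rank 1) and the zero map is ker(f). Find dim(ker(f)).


The equalizer of f and the zero map is ker(f).
By the rank-nullity theorem: dim(ker(f)) = dim(domain) - rank(f).
dim(ker(f)) = 4 - 1 = 3

3


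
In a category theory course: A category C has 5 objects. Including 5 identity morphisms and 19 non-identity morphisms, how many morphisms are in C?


Each object has an identity morphism, giving 5 identities.
Adding the 19 non-identity morphisms:
Total = 5 + 19 = 24

24


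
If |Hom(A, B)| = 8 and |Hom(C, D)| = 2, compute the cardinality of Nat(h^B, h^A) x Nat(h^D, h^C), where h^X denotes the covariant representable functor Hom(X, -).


By the Yoneda lemma, Nat(h^B, h^A) is isomorphic to Hom(A, B),
so |Nat(h^B, h^A)| = |Hom(A, B)| and |Nat(h^D, h^C)| = |Hom(C, D)|.
|Hom(A, B)| = 8, |Hom(C, D)| = 2.
|Nat(h^B, h^A) x Nat(h^D, h^C)| = 8 * 2 = 16

16


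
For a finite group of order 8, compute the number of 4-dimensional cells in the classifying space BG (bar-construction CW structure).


In the bar-construction CW model of BG, the n-cells are indexed by
n-tuples [g_1|...|g_n] of non-identity elements of G (degenerate
simplices with some g_i = e do not contribute cells), so there are
(|G| - 1)^n n-cells.
For dim = 4 with |G| = 8:
cells = (8 - 1)^4 = 7^4 = 2401

2401


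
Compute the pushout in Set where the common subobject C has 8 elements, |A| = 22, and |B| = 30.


The pushout A +_C B identifies the images of C in A and B.
|A +_C B| = |A| + |B| - |C| (for injections).
= 22 + 30 - 8 = 44

44


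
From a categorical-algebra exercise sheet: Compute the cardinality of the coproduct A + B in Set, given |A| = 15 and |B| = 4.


In Set, the coproduct A + B is the disjoint union.
|A + B| = |A| + |B| = 15 + 4 = 19

19


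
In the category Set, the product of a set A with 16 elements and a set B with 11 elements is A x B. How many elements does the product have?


In Set, the product A x B is the Cartesian product.
By the universal property, |A x B| = |A| * |B|.
|A x B| = 16 * 11 = 176

176


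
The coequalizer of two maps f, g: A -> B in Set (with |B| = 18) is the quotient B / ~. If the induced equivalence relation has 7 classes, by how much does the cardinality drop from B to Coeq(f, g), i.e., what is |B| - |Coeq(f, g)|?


The coequalizer Coeq(f, g) = B / ~ has one element per equivalence class.
|B| = 18, |Coeq(f, g)| = 7.
|B| - |Coeq(f, g)| = 18 - 7 = 11.

11


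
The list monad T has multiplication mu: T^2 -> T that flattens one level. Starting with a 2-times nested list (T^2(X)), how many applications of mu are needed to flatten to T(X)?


Each application of mu: T^2 -> T removes one layer of nesting.
Starting at depth 2 (i.e., T^2(X)), we need to reach T(X).
Number of mu applications = 2 - 1 = 1

1


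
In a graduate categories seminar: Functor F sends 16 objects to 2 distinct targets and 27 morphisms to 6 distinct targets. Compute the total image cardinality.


The image of F consists of distinct objects and distinct morphisms.
|Im(F)| on objects = 2
|Im(F)| on morphisms = 6
Total image cardinality = 2 + 6 = 8

8


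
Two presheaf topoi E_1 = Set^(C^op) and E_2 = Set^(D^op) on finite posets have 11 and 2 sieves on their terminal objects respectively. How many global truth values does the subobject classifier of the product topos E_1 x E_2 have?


In a product of presheaf topoi E_1 x E_2, the subobject classifier
is Omega = Omega_1 x Omega_2 (componentwise), so
|Omega(top)| = |Omega_1(top_1)| * |Omega_2(top_2)|.
= 11 * 2 = 22.

22


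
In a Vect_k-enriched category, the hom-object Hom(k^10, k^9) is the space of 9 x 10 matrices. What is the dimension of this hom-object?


In Vect-enriched categories, Hom(k^n, k^m) is the space of m x n matrices.
dim(Hom(k^10, k^9)) = 9 * 10 = 90

90


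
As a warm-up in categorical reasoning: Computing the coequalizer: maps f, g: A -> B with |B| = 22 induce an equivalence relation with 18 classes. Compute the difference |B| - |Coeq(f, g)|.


The coequalizer Coeq(f, g) = B / ~ has one element per equivalence class.
|B| = 22, |Coeq(f, g)| = 18.
|B| - |Coeq(f, g)| = 22 - 18 = 4.

4


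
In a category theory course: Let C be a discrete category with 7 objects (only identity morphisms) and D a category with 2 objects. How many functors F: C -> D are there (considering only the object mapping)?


A functor from a discrete category C to D is determined by
where each object maps. Each of the 7 objects of C can map
to any of the 2 objects of D independently.
Number of functors = 2^7 = 128

128


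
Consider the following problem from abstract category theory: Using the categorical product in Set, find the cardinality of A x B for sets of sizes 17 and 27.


In Set, the product A x B is the Cartesian product.
By the universal property, |A x B| = |A| * |B|.
|A x B| = 17 * 27 = 459

459


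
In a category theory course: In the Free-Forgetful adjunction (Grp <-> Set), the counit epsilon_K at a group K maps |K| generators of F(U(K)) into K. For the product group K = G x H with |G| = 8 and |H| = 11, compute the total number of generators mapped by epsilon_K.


The counit epsilon_K: F(U(K)) -> K of the Free-Forgetful adjunction
maps |K| generators of F(U(K)) into K. For K = G x H (the product group),
|G x H| = |G| * |H|.
Total generators mapped = 8 * 11 = 88.

88


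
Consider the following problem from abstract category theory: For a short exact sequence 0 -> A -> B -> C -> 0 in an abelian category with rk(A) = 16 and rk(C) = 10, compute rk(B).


For a short exact sequence 0 -> A -> B -> C -> 0,
rank is additive: rank(B) = rank(A) + rank(C).
rank(B) = 16 + 10 = 26

26


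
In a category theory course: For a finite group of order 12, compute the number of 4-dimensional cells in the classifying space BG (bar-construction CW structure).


In the bar-construction CW model of BG, the n-cells are indexed by
n-tuples [g_1|...|g_n] of non-identity elements of G (degenerate
simplices with some g_i = e do not contribute cells), so there are
(|G| - 1)^n n-cells.
For dim = 4 with |G| = 12:
cells = (12 - 1)^4 = 11^4 = 14641

14641


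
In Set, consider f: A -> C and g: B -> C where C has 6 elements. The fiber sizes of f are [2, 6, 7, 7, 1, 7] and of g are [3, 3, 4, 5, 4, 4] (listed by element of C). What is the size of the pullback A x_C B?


The pullback A x_C B consists of pairs (a, b) with f(a) = g(b).
For each element c in C, the fiber product has |f^-1(c)| * |g^-1(c)| elements.
Summing over C: 2 * 3 + 6 * 3 + 7 * 4 + 7 * 5 + 1 * 4 + 7 * 4
= 6 + 18 + 28 + 35 + 4 + 28 = 119

119


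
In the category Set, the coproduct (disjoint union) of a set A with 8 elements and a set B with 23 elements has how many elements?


In Set, the coproduct A + B is the disjoint union.
|A + B| = |A| + |B| = 8 + 23 = 31

31


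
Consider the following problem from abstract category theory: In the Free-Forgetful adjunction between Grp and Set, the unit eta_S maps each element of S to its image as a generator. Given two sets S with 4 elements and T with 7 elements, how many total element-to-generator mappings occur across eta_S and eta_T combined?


The unit eta_X: X -> U(F(X)) of the Free-Forgetful adjunction
maps each element of X to a generator of F(X). For X = S + T (disjoint
union in Set), |S + T| = |S| + |T|.
Total mappings = 4 + 7 = 11.

11


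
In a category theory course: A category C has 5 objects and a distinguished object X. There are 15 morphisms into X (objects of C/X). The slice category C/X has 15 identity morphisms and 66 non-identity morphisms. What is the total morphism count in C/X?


In the slice category C/X, objects are morphisms to X.
Identity morphisms: 15 (one per object of C/X).
Non-identity morphisms: 66.
Total = 15 + 66 = 81

81


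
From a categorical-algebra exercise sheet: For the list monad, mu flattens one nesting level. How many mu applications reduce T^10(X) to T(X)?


Each application of mu: T^2 -> T removes one layer of nesting.
Starting at depth 10 (i.e., T^10(X)), we need to reach T(X).
Number of mu applications = 10 - 1 = 9

9


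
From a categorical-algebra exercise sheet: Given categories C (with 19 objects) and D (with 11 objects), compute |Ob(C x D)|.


The product category C x D has objects that are pairs (c, d).
Number of pairs = |Ob(C)| * |Ob(D)| = 19 * 11 = 209

209


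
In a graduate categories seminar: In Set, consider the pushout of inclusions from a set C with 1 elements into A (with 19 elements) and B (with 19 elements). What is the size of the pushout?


The pushout A +_C B identifies the images of C in A and B.
|A +_C B| = |A| + |B| - |C| (for injections).
= 19 + 19 - 1 = 37

37


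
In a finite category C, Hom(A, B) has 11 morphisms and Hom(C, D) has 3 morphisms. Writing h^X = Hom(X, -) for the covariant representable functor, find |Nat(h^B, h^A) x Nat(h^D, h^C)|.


By the Yoneda lemma, Nat(h^B, h^A) is isomorphic to Hom(A, B),
so |Nat(h^B, h^A)| = |Hom(A, B)| and |Nat(h^D, h^C)| = |Hom(C, D)|.
|Hom(A, B)| = 11, |Hom(C, D)| = 3.
|Nat(h^B, h^A) x Nat(h^D, h^C)| = 11 * 3 = 33

33


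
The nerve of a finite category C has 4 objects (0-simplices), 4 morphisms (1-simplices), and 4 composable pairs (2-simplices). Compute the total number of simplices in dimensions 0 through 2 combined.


The 2-skeleton of the nerve N(C) consists of simplices in dimensions 0, 1, 2:
  |N(C)_0| = 4 (objects)
  |N(C)_1| = 4 (morphisms)
  |N(C)_2| = 4 (composable pairs)
Total = 4 + 4 + 4 = 12

12


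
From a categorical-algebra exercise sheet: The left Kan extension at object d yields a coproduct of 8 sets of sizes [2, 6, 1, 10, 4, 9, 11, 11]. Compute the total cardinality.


Pointwise, the left Kan extension (Lan_F H)(d) is the colimit, indexed
by the comma category (F downarrow d), of H composed with the
projection (F downarrow d) -> C. Here that colimit is given
as a coproduct (disjoint union) of sets, so its cardinality is the
sum of the sizes of the summands.
Coproduct of sets with sizes: 2 + 6 + 1 + 10 + 4 + 9 + 11 + 11
= 54

54


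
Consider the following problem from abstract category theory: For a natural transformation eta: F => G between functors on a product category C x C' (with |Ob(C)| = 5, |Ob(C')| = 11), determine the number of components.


A natural transformation eta: F => G assigns one component morphism per
object of the domain category.
The domain is the product category C x C', so
|Ob(C x C')| = |Ob(C)| * |Ob(C')| = 5 * 11 = 55.
Therefore eta has 55 component morphisms.

55


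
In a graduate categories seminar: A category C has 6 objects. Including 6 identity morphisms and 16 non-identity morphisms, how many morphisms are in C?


Each object has an identity morphism, giving 6 identities.
Adding the 16 non-identity morphisms:
Total = 6 + 16 = 22

22


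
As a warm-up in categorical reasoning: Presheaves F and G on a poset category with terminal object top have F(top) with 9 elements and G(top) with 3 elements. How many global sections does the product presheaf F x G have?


Global sections of a presheaf on a poset with terminal top satisfy
Gamma(H) ~ H(top). Presheaves admit pointwise products, so
(F x G)(top) = F(top) x G(top) (Cartesian product).
|Gamma(F x G)| = |F(top)| * |G(top)| = 9 * 3 = 27.

27


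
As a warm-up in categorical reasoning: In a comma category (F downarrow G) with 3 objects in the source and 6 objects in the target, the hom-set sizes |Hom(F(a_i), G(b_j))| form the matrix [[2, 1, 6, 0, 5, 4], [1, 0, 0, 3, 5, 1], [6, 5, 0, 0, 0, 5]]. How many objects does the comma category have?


Objects of (F downarrow G) are triples (a, b, h: F(a)->G(b)).
The count equals the sum of all entries in the hom-matrix.
sum(row 0) = 18
sum(row 1) = 10
sum(row 2) = 16
Grand total = 44

44


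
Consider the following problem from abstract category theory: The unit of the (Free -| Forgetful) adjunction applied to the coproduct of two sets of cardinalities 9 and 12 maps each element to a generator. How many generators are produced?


The unit eta_X: X -> U(F(X)) of the Free-Forgetful adjunction
maps each element of X to a generator of F(X). For X = S + T (disjoint
union in Set), |S + T| = |S| + |T|.
Total mappings = 9 + 12 = 21.

21


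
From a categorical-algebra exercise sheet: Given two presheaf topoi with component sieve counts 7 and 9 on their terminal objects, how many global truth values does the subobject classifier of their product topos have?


In a product of presheaf topoi E_1 x E_2, the subobject classifier
is Omega = Omega_1 x Omega_2 (componentwise), so
|Omega(top)| = |Omega_1(top_1)| * |Omega_2(top_2)|.
= 7 * 9 = 63.

63


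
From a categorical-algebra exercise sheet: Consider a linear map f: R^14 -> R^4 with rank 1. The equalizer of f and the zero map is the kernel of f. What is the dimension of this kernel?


The equalizer of f and the zero map is ker(f).
By the rank-nullity theorem: dim(ker(f)) = dim(domain) - rank(f).
dim(ker(f)) = 14 - 1 = 13

13


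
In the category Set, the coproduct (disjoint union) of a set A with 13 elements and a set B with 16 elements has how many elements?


In Set, the coproduct A + B is the disjoint union.
|A + B| = |A| + |B| = 13 + 16 = 29

29


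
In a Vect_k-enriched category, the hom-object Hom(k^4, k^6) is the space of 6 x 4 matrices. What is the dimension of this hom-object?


In Vect-enriched categories, Hom(k^n, k^m) is the space of m x n matrices.
dim(Hom(k^4, k^6)) = 6 * 4 = 24

24


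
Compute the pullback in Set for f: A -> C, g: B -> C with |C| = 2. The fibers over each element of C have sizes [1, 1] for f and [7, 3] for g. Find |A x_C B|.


The pullback A x_C B consists of pairs (a, b) with f(a) = g(b).
For each element c in C, the fiber product has |f^-1(c)| * |g^-1(c)| elements.
Summing over C: 1 * 7 + 1 * 3
= 7 + 3 = 10

10


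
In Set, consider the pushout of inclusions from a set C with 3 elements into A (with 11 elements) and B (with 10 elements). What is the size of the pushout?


The pushout A +_C B identifies the images of C in A and B.
|A +_C B| = |A| + |B| - |C| (for injections).
= 11 + 10 - 3 = 18

18


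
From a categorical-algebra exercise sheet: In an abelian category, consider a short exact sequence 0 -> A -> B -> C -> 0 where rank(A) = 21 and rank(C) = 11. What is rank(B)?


For a short exact sequence 0 -> A -> B -> C -> 0,
rank is additive: rank(B) = rank(A) + rank(C).
rank(B) = 21 + 11 = 32

32


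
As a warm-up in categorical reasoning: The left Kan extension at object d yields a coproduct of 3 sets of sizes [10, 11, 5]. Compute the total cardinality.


Pointwise, the left Kan extension (Lan_F H)(d) is the colimit, indexed
by the comma category (F downarrow d), of H composed with the
projection (F downarrow d) -> C. Here that colimit is given
as a coproduct (disjoint union) of sets, so its cardinality is the
sum of the sizes of the summands.
Coproduct of sets with sizes: 10 + 11 + 5
= 26

26


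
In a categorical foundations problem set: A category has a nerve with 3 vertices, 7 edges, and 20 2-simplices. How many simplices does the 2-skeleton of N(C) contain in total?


The 2-skeleton of the nerve N(C) consists of simplices in dimensions 0, 1, 2:
  |N(C)_0| = 3 (objects)
  |N(C)_1| = 7 (morphisms)
  |N(C)_2| = 20 (composable pairs)
Total = 3 + 7 + 20 = 30

30


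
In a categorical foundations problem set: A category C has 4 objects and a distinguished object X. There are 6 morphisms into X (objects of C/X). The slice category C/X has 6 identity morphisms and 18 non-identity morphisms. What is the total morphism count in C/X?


In the slice category C/X, objects are morphisms to X.
Identity morphisms: 6 (one per object of C/X).
Non-identity morphisms: 18.
Total = 6 + 18 = 24

24


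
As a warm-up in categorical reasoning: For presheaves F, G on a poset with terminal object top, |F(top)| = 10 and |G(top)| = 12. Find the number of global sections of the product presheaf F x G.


Global sections of a presheaf on a poset with terminal top satisfy
Gamma(H) ~ H(top). Presheaves admit pointwise products, so
(F x G)(top) = F(top) x G(top) (Cartesian product).
|Gamma(F x G)| = |F(top)| * |G(top)| = 10 * 12 = 120.

120


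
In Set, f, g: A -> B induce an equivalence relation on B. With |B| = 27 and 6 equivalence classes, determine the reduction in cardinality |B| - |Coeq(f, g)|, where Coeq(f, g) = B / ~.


The coequalizer Coeq(f, g) = B / ~ has one element per equivalence class.
|B| = 27, |Coeq(f, g)| = 6.
|B| - |Coeq(f, g)| = 27 - 6 = 21.

21


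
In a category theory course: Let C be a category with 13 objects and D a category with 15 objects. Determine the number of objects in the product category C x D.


The product category C x D has objects that are pairs (c, d).
Number of pairs = |Ob(C)| * |Ob(D)| = 13 * 15 = 195

195


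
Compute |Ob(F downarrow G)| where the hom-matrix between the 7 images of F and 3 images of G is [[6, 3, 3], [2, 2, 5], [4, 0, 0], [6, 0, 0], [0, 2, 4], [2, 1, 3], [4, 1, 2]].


Objects of (F downarrow G) are triples (a, b, h: F(a)->G(b)).
The count equals the sum of all entries in the hom-matrix.
sum(row 0) = 12
sum(row 1) = 9
sum(row 2) = 4
sum(row 3) = 6
sum(row 4) = 6
sum(row 5) = 6
sum(row 6) = 7
Grand total = 50

50


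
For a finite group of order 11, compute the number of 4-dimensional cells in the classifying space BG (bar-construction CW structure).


In the bar-construction CW model of BG, the n-cells are indexed by
n-tuples [g_1|...|g_n] of non-identity elements of G (degenerate
simplices with some g_i = e do not contribute cells), so there are
(|G| - 1)^n n-cells.
For dim = 4 with |G| = 11:
cells = (11 - 1)^4 = 10^4 = 10000

10000


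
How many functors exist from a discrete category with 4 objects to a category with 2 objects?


A functor from a discrete category C to D is determined by
where each object maps. Each of the 4 objects of C can map
to any of the 2 objects of D independently.
Number of functors = 2^4 = 16

16


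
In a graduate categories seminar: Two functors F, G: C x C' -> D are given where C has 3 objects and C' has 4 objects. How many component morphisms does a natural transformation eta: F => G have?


A natural transformation eta: F => G assigns one component morphism per
object of the domain category.
The domain is the product category C x C', so
|Ob(C x C')| = |Ob(C)| * |Ob(C')| = 3 * 4 = 12.
Therefore eta has 12 component morphisms.

12


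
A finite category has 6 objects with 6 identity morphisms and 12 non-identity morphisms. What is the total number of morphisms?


Each object has an identity morphism, giving 6 identities.
Adding the 12 non-identity morphisms:
Total = 6 + 12 = 18

18


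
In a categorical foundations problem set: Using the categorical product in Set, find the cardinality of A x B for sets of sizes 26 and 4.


In Set, the product A x B is the Cartesian product.
By the universal property, |A x B| = |A| * |B|.
|A x B| = 26 * 4 = 104

104


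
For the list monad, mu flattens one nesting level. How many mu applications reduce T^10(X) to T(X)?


Each application of mu: T^2 -> T removes one layer of nesting.
Starting at depth 10 (i.e., T^10(X)), we need to reach T(X).
Number of mu applications = 10 - 1 = 9

9


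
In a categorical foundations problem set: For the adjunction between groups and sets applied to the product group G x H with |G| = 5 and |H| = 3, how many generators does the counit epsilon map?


The counit epsilon_K: F(U(K)) -> K of the Free-Forgetful adjunction
maps |K| generators of F(U(K)) into K. For K = G x H (the product group),
|G x H| = |G| * |H|.
Total generators mapped = 5 * 3 = 15.

15


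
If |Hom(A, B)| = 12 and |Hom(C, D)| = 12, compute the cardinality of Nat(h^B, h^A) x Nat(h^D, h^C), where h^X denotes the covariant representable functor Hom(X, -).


By the Yoneda lemma, Nat(h^B, h^A) is isomorphic to Hom(A, B),
so |Nat(h^B, h^A)| = |Hom(A, B)| and |Nat(h^D, h^C)| = |Hom(C, D)|.
|Hom(A, B)| = 12, |Hom(C, D)| = 12.
|Nat(h^B, h^A) x Nat(h^D, h^C)| = 12 * 12 = 144

144


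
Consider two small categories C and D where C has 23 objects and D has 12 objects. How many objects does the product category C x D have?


The product category C x D has objects that are pairs (c, d).
Number of pairs = |Ob(C)| * |Ob(D)| = 23 * 12 = 276

276


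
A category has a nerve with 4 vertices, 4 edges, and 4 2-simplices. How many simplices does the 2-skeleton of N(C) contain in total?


The 2-skeleton of the nerve N(C) consists of simplices in dimensions 0, 1, 2:
  |N(C)_0| = 4 (objects)
  |N(C)_1| = 4 (morphisms)
  |N(C)_2| = 4 (composable pairs)
Total = 4 + 4 + 4 = 12

12


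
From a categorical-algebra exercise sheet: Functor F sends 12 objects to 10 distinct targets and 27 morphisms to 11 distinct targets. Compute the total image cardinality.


The image of F consists of distinct objects and distinct morphisms.
|Im(F)| on objects = 10
|Im(F)| on morphisms = 11
Total image cardinality = 10 + 11 = 21

21


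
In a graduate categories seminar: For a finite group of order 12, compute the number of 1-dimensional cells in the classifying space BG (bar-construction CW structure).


In the bar-construction CW model of BG, the n-cells are indexed by
n-tuples [g_1|...|g_n] of non-identity elements of G (degenerate
simplices with some g_i = e do not contribute cells), so there are
(|G| - 1)^n n-cells.
For dim = 1 with |G| = 12:
cells = (12 - 1)^1 = 11^1 = 11

11


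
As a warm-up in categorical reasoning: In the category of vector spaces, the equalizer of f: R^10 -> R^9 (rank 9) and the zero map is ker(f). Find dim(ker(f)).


The equalizer of f and the zero map is ker(f).
By the rank-nullity theorem: dim(ker(f)) = dim(domain) - rank(f).
dim(ker(f)) = 10 - 9 = 1

1


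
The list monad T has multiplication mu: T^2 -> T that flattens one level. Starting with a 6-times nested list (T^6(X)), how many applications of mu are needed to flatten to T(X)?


Each application of mu: T^2 -> T removes one layer of nesting.
Starting at depth 6 (i.e., T^6(X)), we need to reach T(X).
Number of mu applications = 6 - 1 = 5

5


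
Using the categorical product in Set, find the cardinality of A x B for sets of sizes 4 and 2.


In Set, the product A x B is the Cartesian product.
By the universal property, |A x B| = |A| * |B|.
|A x B| = 4 * 2 = 8

8


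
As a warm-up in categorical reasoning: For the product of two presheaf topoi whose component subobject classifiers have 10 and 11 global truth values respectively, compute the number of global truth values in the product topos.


In a product of presheaf topoi E_1 x E_2, the subobject classifier
is Omega = Omega_1 x Omega_2 (componentwise), so
|Omega(top)| = |Omega_1(top_1)| * |Omega_2(top_2)|.
= 10 * 11 = 110.

110


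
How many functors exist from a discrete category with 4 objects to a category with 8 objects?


A functor from a discrete category C to D is determined by
where each object maps. Each of the 4 objects of C can map
to any of the 8 objects of D independently.
Number of functors = 8^4 = 4096

4096


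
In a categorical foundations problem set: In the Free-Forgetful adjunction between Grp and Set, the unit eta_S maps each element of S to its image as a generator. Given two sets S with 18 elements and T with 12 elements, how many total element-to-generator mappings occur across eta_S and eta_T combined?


The unit eta_X: X -> U(F(X)) of the Free-Forgetful adjunction
maps each element of X to a generator of F(X). For X = S + T (disjoint
union in Set), |S + T| = |S| + |T|.
Total mappings = 18 + 12 = 30.

30


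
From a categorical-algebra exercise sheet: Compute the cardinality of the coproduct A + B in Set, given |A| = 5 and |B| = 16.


In Set, the coproduct A + B is the disjoint union.
|A + B| = |A| + |B| = 5 + 16 = 21

21


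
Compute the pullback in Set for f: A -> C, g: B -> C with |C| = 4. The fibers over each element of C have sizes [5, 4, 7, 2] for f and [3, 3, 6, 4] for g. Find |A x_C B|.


The pullback A x_C B consists of pairs (a, b) with f(a) = g(b).
For each element c in C, the fiber product has |f^-1(c)| * |g^-1(c)| elements.
Summing over C: 5 * 3 + 4 * 3 + 7 * 6 + 2 * 4
= 15 + 12 + 42 + 8 = 77

77


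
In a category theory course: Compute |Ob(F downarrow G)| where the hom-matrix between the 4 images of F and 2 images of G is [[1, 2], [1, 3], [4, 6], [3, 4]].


Objects of (F downarrow G) are triples (a, b, h: F(a)->G(b)).
The count equals the sum of all entries in the hom-matrix.
sum(row 0) = 3
sum(row 1) = 4
sum(row 2) = 10
sum(row 3) = 7
Grand total = 24

24


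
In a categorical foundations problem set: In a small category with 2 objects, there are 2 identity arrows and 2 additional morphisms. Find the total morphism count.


Each object has an identity morphism, giving 2 identities.
Adding the 2 non-identity morphisms:
Total = 2 + 2 = 4

4


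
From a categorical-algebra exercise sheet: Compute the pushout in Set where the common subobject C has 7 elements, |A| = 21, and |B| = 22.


The pushout A +_C B identifies the images of C in A and B.
|A +_C B| = |A| + |B| - |C| (for injections).
= 21 + 22 - 7 = 36

36


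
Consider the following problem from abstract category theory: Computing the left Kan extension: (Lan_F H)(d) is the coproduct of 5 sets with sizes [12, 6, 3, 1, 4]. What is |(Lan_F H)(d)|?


Pointwise, the left Kan extension (Lan_F H)(d) is the colimit, indexed
by the comma category (F downarrow d), of H composed with the
projection (F downarrow d) -> C. Here that colimit is given
as a coproduct (disjoint union) of sets, so its cardinality is the
sum of the sizes of the summands.
Coproduct of sets with sizes: 12 + 6 + 3 + 1 + 4
= 26

26


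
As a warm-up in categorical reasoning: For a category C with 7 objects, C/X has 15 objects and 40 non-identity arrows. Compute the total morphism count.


In the slice category C/X, objects are morphisms to X.
Identity morphisms: 15 (one per object of C/X).
Non-identity morphisms: 40.
Total = 15 + 40 = 55

55


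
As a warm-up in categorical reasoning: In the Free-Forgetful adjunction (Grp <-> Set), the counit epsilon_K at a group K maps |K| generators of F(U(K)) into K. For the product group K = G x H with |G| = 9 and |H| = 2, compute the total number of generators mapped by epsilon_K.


The counit epsilon_K: F(U(K)) -> K of the Free-Forgetful adjunction
maps |K| generators of F(U(K)) into K. For K = G x H (the product group),
|G x H| = |G| * |H|.
Total generators mapped = 9 * 2 = 18.

18


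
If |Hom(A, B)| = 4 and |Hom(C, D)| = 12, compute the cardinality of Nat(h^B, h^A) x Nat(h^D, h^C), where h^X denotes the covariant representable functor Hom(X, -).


By the Yoneda lemma, Nat(h^B, h^A) is isomorphic to Hom(A, B),
so |Nat(h^B, h^A)| = |Hom(A, B)| and |Nat(h^D, h^C)| = |Hom(C, D)|.
|Hom(A, B)| = 4, |Hom(C, D)| = 12.
|Nat(h^B, h^A) x Nat(h^D, h^C)| = 4 * 12 = 48

48


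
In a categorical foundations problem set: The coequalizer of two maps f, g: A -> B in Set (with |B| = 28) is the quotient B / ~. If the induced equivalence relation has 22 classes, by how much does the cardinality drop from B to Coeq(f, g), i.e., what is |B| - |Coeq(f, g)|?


The coequalizer Coeq(f, g) = B / ~ has one element per equivalence class.
|B| = 28, |Coeq(f, g)| = 22.
|B| - |Coeq(f, g)| = 28 - 22 = 6.

6


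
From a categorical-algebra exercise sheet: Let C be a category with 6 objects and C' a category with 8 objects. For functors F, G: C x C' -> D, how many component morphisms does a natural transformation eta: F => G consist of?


A natural transformation eta: F => G assigns one component morphism per
object of the domain category.
The domain is the product category C x C', so
|Ob(C x C')| = |Ob(C)| * |Ob(C')| = 6 * 8 = 48.
Therefore eta has 48 component morphisms.

48


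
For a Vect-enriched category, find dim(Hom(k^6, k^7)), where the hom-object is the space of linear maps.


In Vect-enriched categories, Hom(k^n, k^m) is the space of m x n matrices.
dim(Hom(k^6, k^7)) = 7 * 6 = 42

42


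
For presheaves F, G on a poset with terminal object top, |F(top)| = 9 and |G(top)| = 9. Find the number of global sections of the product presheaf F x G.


Global sections of a presheaf on a poset with terminal top satisfy
Gamma(H) ~ H(top). Presheaves admit pointwise products, so
(F x G)(top) = F(top) x G(top) (Cartesian product).
|Gamma(F x G)| = |F(top)| * |G(top)| = 9 * 9 = 81.

81


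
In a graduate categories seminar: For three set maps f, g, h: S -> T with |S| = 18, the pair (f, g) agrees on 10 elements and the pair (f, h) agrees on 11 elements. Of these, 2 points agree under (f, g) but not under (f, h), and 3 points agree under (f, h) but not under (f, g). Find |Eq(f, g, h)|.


Eq(f, g, h) is the triple-agreement set: points in S where all three
maps take the same value. Using inclusion-exclusion on the pairwise data:
Pair (f, g) agrees on 10 points; pair (f, h) on 11 points.
Points agreeing under (f, g) but not (f, h) = 2; under (f, h) but not (f, g) = 3.
Triple-agreement = agreement-in-(f, g) minus points that agree under (f, g) but not (f, h):
|Eq(f, g, h)| = 10 - 2 = 8
(cross-check via (f, h): 11 - 3 = 8.)

8


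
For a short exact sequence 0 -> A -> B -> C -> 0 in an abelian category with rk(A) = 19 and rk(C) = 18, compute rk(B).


For a short exact sequence 0 -> A -> B -> C -> 0,
rank is additive: rank(B) = rank(A) + rank(C).
rank(B) = 19 + 18 = 37

37


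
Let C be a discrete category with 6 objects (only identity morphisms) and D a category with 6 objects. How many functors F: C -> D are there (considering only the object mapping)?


A functor from a discrete category C to D is determined by
where each object maps. Each of the 6 objects of C can map
to any of the 6 objects of D independently.
Number of functors = 6^6 = 46656

46656


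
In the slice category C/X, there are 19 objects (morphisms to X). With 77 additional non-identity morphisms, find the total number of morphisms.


In the slice category C/X, objects are morphisms to X.
Identity morphisms: 19 (one per object of C/X).
Non-identity morphisms: 77.
Total = 19 + 77 = 96

96


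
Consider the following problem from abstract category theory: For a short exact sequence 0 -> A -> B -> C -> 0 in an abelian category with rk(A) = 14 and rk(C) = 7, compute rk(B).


For a short exact sequence 0 -> A -> B -> C -> 0,
rank is additive: rank(B) = rank(A) + rank(C).
rank(B) = 14 + 7 = 21

21


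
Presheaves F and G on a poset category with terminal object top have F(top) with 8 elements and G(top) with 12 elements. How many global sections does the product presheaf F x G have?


Global sections of a presheaf on a poset with terminal top satisfy
Gamma(H) ~ H(top). Presheaves admit pointwise products, so
(F x G)(top) = F(top) x G(top) (Cartesian product).
|Gamma(F x G)| = |F(top)| * |G(top)| = 8 * 12 = 96.

96


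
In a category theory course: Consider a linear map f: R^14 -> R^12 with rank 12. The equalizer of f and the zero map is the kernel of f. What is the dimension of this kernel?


The equalizer of f and the zero map is ker(f).
By the rank-nullity theorem: dim(ker(f)) = dim(domain) - rank(f).
dim(ker(f)) = 14 - 12 = 2

2


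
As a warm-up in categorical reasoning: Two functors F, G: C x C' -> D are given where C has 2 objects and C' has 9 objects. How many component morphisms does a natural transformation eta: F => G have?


A natural transformation eta: F => G assigns one component morphism per
object of the domain category.
The domain is the product category C x C', so
|Ob(C x C')| = |Ob(C)| * |Ob(C')| = 2 * 9 = 18.
Therefore eta has 18 component morphisms.

18


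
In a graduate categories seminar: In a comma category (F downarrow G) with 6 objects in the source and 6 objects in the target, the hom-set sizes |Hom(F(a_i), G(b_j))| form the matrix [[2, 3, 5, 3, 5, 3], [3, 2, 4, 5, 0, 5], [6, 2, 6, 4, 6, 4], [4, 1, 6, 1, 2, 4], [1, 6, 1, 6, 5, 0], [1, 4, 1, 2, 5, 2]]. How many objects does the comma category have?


Objects of (F downarrow G) are triples (a, b, h: F(a)->G(b)).
The count equals the sum of all entries in the hom-matrix.
sum(row 0) = 21
sum(row 1) = 19
sum(row 2) = 28
sum(row 3) = 18
sum(row 4) = 19
sum(row 5) = 15
Grand total = 120

120
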